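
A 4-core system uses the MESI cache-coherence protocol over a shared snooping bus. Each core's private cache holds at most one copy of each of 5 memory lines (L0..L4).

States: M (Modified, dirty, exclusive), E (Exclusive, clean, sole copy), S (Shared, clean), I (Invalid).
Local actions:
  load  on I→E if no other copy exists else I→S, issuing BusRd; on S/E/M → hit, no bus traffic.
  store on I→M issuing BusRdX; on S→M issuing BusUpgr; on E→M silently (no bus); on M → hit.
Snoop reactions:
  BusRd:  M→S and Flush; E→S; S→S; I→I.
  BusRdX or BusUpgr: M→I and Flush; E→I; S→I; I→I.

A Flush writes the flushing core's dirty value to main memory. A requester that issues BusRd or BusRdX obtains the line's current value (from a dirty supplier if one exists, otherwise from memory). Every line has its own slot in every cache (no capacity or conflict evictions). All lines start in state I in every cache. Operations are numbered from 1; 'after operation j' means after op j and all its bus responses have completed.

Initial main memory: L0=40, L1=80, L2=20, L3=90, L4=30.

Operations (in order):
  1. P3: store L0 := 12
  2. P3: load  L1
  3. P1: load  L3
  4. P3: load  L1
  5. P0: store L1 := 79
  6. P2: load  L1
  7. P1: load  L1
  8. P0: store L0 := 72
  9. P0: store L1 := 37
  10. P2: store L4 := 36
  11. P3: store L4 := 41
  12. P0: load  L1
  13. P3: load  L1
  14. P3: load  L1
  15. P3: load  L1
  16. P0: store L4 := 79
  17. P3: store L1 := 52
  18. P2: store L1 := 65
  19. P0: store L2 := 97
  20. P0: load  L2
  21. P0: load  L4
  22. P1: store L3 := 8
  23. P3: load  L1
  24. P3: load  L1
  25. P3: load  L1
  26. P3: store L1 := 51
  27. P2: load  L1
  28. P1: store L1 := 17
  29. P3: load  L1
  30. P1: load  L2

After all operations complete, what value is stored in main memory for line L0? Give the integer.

1. P3: store L0 := 12  bus=[BusRdX]  L0: P0=I P1=I P2=I P3=M  mem[L0]=40
2. P3: load  L1  bus=[BusRd]  L1: P0=I P1=I P2=I P3=E  mem[L1]=80
3. P1: load  L3  bus=[BusRd]  L3: P0=I P1=E P2=I P3=I  mem[L3]=90
4. P3: load  L1  bus=[-]  L1: P0=I P1=I P2=I P3=E  mem[L1]=80
5. P0: store L1 := 79  bus=[BusRdX]  L1: P0=M P1=I P2=I P3=I  mem[L1]=80
6. P2: load  L1  bus=[BusRd,Flush]  L1: P0=S P1=I P2=S P3=I  mem[L1]=79
7. P1: load  L1  bus=[BusRd]  L1: P0=S P1=S P2=S P3=I  mem[L1]=79
8. P0: store L0 := 72  bus=[BusRdX,Flush]  L0: P0=M P1=I P2=I P3=I  mem[L0]=12
9. P0: store L1 := 37  bus=[BusUpgr]  L1: P0=M P1=I P2=I P3=I  mem[L1]=79
10. P2: store L4 := 36  bus=[BusRdX]  L4: P0=I P1=I P2=M P3=I  mem[L4]=30
11. P3: store L4 := 41  bus=[BusRdX,Flush]  L4: P0=I P1=I P2=I P3=M  mem[L4]=36
12. P0: load  L1  bus=[-]  L1: P0=M P1=I P2=I P3=I  mem[L1]=79
13. P3: load  L1  bus=[BusRd,Flush]  L1: P0=S P1=I P2=I P3=S  mem[L1]=37
14. P3: load  L1  bus=[-]  L1: P0=S P1=I P2=I P3=S  mem[L1]=37
15. P3: load  L1  bus=[-]  L1: P0=S P1=I P2=I P3=S  mem[L1]=37
16. P0: store L4 := 79  bus=[BusRdX,Flush]  L4: P0=M P1=I P2=I P3=I  mem[L4]=41
17. P3: store L1 := 52  bus=[BusUpgr]  L1: P0=I P1=I P2=I P3=M  mem[L1]=37
18. P2: store L1 := 65  bus=[BusRdX,Flush]  L1: P0=I P1=I P2=M P3=I  mem[L1]=52
19. P0: store L2 := 97  bus=[BusRdX]  L2: P0=M P1=I P2=I P3=I  mem[L2]=20
20. P0: load  L2  bus=[-]  L2: P0=M P1=I P2=I P3=I  mem[L2]=20
21. P0: load  L4  bus=[-]  L4: P0=M P1=I P2=I P3=I  mem[L4]=41
22. P1: store L3 := 8  bus=[-]  L3: P0=I P1=M P2=I P3=I  mem[L3]=90
23. P3: load  L1  bus=[BusRd,Flush]  L1: P0=I P1=I P2=S P3=S  mem[L1]=65
24. P3: load  L1  bus=[-]  L1: P0=I P1=I P2=S P3=S  mem[L1]=65
25. P3: load  L1  bus=[-]  L1: P0=I P1=I P2=S P3=S  mem[L1]=65
26. P3: store L1 := 51  bus=[BusUpgr]  L1: P0=I P1=I P2=I P3=M  mem[L1]=65
27. P2: load  L1  bus=[BusRd,Flush]  L1: P0=I P1=I P2=S P3=S  mem[L1]=51
28. P1: store L1 := 17  bus=[BusRdX]  L1: P0=I P1=M P2=I P3=I  mem[L1]=51
29. P3: load  L1  bus=[BusRd,Flush]  L1: P0=I P1=S P2=I P3=S  mem[L1]=17
30. P1: load  L2  bus=[BusRd,Flush]  L2: P0=S P1=S P2=I P3=I  mem[L2]=97

memory[L0] = 12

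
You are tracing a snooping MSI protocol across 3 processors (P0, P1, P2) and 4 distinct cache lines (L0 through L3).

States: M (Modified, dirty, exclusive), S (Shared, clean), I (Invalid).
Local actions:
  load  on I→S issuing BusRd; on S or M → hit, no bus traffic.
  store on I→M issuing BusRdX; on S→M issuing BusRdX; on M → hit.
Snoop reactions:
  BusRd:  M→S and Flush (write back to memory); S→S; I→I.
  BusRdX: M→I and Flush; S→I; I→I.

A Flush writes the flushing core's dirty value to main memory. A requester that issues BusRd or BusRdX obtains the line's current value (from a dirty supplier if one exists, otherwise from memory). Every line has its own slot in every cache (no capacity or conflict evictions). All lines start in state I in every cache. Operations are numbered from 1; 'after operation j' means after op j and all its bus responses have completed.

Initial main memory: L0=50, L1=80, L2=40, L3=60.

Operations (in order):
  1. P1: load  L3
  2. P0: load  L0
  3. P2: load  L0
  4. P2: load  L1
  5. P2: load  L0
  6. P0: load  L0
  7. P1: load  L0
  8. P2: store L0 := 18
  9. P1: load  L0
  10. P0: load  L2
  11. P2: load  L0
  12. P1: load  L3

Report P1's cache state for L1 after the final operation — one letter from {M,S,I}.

step 1: P1: load  L3  ⟶  ISI  (L3)  txn=BusRd  M[L3]=60
step 2: P0: load  L0  ⟶  SII  (L0)  txn=BusRd  M[L0]=50
step 3: P2: load  L0  ⟶  SIS  (L0)  txn=BusRd  M[L0]=50
step 4: P2: load  L1  ⟶  IIS  (L1)  txn=BusRd  M[L1]=80
step 5: P2: load  L0  ⟶  SIS  (L0)  txn=∅  M[L0]=50
step 6: P0: load  L0  ⟶  SIS  (L0)  txn=∅  M[L0]=50
step 7: P1: load  L0  ⟶  SSS  (L0)  txn=BusRd  M[L0]=50
step 8: P2: store L0 := 18  ⟶  IIM  (L0)  txn=BusRdX  M[L0]=50
step 9: P1: load  L0  ⟶  ISS  (L0)  txn=BusRd+Flush  M[L0]=18
step 10: P0: load  L2  ⟶  SII  (L2)  txn=BusRd  M[L2]=40
step 11: P2: load  L0  ⟶  ISS  (L0)  txn=∅  M[L0]=18
step 12: P1: load  L3  ⟶  ISI  (L3)  txn=∅  M[L3]=60

state = I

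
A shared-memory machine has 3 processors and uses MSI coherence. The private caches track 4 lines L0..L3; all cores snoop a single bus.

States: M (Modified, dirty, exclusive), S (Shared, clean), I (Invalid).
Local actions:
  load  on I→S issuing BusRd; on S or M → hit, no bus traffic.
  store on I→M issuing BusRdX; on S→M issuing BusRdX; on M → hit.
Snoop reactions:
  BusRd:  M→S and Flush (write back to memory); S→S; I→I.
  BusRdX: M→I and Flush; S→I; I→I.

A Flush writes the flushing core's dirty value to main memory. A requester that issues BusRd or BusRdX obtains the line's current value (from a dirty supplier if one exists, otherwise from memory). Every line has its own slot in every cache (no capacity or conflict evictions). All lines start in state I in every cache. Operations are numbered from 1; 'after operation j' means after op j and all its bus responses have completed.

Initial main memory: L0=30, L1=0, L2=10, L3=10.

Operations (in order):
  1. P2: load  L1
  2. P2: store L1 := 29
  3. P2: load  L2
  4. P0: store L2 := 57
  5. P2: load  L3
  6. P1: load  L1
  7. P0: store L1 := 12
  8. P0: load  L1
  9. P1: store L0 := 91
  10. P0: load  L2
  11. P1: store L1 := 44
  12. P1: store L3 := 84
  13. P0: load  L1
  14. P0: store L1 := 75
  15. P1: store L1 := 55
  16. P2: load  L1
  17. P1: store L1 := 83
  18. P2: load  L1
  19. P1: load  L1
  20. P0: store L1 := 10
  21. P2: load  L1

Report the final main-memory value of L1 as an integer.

1. P2: load  L1  bus=[BusRd]  L1: P0=I P1=I P2=S  mem[L1]=0
2. P2: store L1 := 29  bus=[BusRdX]  L1: P0=I P1=I P2=M  mem[L1]=0
3. P2: load  L2  bus=[BusRd]  L2: P0=I P1=I P2=S  mem[L2]=10
4. P0: store L2 := 57  bus=[BusRdX]  L2: P0=M P1=I P2=I  mem[L2]=10
5. P2: load  L3  bus=[BusRd]  L3: P0=I P1=I P2=S  mem[L3]=10
6. P1: load  L1  bus=[BusRd,Flush]  L1: P0=I P1=S P2=S  mem[L1]=29
7. P0: store L1 := 12  bus=[BusRdX]  L1: P0=M P1=I P2=I  mem[L1]=29
8. P0: load  L1  bus=[-]  L1: P0=M P1=I P2=I  mem[L1]=29
9. P1: store L0 := 91  bus=[BusRdX]  L0: P0=I P1=M P2=I  mem[L0]=30
10. P0: load  L2  bus=[-]  L2: P0=M P1=I P2=I  mem[L2]=10
11. P1: store L1 := 44  bus=[BusRdX,Flush]  L1: P0=I P1=M P2=I  mem[L1]=12
12. P1: store L3 := 84  bus=[BusRdX]  L3: P0=I P1=M P2=I  mem[L3]=10
13. P0: load  L1  bus=[BusRd,Flush]  L1: P0=S P1=S P2=I  mem[L1]=44
14. P0: store L1 := 75  bus=[BusRdX]  L1: P0=M P1=I P2=I  mem[L1]=44
15. P1: store L1 := 55  bus=[BusRdX,Flush]  L1: P0=I P1=M P2=I  mem[L1]=75
16. P2: load  L1  bus=[BusRd,Flush]  L1: P0=I P1=S P2=S  mem[L1]=55
17. P1: store L1 := 83  bus=[BusRdX]  L1: P0=I P1=M P2=I  mem[L1]=55
18. P2: load  L1  bus=[BusRd,Flush]  L1: P0=I P1=S P2=S  mem[L1]=83
19. P1: load  L1  bus=[-]  L1: P0=I P1=S P2=S  mem[L1]=83
20. P0: store L1 := 10  bus=[BusRdX]  L1: P0=M P1=I P2=I  mem[L1]=83
21. P2: load  L1  bus=[BusRd,Flush]  L1: P0=S P1=I P2=S  mem[L1]=10

memory[L1] = 10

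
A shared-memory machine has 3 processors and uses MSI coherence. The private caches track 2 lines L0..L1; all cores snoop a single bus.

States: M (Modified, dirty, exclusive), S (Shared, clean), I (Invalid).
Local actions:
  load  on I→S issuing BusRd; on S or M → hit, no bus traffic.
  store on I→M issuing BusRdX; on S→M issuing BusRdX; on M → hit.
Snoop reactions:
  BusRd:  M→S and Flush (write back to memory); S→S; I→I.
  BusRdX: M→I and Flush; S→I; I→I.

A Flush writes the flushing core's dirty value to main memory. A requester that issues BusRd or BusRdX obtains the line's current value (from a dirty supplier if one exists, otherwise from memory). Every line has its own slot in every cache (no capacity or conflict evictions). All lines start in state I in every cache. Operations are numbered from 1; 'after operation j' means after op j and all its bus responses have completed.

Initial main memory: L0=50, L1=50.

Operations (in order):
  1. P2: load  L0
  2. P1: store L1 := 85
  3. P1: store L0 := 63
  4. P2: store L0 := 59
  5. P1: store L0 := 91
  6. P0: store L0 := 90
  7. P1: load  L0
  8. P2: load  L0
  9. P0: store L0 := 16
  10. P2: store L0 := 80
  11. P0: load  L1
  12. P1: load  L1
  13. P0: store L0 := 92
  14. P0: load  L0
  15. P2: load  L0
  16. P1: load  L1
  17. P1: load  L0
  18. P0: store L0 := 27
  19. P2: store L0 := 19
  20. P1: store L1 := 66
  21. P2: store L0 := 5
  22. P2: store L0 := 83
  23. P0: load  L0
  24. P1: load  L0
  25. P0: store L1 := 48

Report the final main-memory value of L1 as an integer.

  op1 P2: load  L0 → I/I/S on L0; bus BusRd; mem=50
  op2 P1: store L1 := 85 → I/M/I on L1; bus BusRdX; mem=50
  op3 P1: store L0 := 63 → I/M/I on L0; bus BusRdX; mem=50
  op4 P2: store L0 := 59 → I/I/M on L0; bus BusRdX Flush; mem=63
  op5 P1: store L0 := 91 → I/M/I on L0; bus BusRdX Flush; mem=59
  op6 P0: store L0 := 90 → M/I/I on L0; bus BusRdX Flush; mem=91
  op7 P1: load  L0 → S/S/I on L0; bus BusRd Flush; mem=90
  op8 P2: load  L0 → S/S/S on L0; bus BusRd; mem=90
  op9 P0: store L0 := 16 → M/I/I on L0; bus BusRdX; mem=90
  op10 P2: store L0 := 80 → I/I/M on L0; bus BusRdX Flush; mem=16
  op11 P0: load  L1 → S/S/I on L1; bus BusRd Flush; mem=85
  op12 P1: load  L1 → S/S/I on L1; bus (none); mem=85
  op13 P0: store L0 := 92 → M/I/I on L0; bus BusRdX Flush; mem=80
  op14 P0: load  L0 → M/I/I on L0; bus (none); mem=80
  op15 P2: load  L0 → S/I/S on L0; bus BusRd Flush; mem=92
  op16 P1: load  L1 → S/S/I on L1; bus (none); mem=85
  op17 P1: load  L0 → S/S/S on L0; bus BusRd; mem=92
  op18 P0: store L0 := 27 → M/I/I on L0; bus BusRdX; mem=92
  op19 P2: store L0 := 19 → I/I/M on L0; bus BusRdX Flush; mem=27
  op20 P1: store L1 := 66 → I/M/I on L1; bus BusRdX; mem=85
  op21 P2: store L0 := 5 → I/I/M on L0; bus (none); mem=27
  op22 P2: store L0 := 83 → I/I/M on L0; bus (none); mem=27
  op23 P0: load  L0 → S/I/S on L0; bus BusRd Flush; mem=83
  op24 P1: load  L0 → S/S/S on L0; bus BusRd; mem=83
  op25 P0: store L1 := 48 → M/I/I on L1; bus BusRdX Flush; mem=66

memory[L1] = 66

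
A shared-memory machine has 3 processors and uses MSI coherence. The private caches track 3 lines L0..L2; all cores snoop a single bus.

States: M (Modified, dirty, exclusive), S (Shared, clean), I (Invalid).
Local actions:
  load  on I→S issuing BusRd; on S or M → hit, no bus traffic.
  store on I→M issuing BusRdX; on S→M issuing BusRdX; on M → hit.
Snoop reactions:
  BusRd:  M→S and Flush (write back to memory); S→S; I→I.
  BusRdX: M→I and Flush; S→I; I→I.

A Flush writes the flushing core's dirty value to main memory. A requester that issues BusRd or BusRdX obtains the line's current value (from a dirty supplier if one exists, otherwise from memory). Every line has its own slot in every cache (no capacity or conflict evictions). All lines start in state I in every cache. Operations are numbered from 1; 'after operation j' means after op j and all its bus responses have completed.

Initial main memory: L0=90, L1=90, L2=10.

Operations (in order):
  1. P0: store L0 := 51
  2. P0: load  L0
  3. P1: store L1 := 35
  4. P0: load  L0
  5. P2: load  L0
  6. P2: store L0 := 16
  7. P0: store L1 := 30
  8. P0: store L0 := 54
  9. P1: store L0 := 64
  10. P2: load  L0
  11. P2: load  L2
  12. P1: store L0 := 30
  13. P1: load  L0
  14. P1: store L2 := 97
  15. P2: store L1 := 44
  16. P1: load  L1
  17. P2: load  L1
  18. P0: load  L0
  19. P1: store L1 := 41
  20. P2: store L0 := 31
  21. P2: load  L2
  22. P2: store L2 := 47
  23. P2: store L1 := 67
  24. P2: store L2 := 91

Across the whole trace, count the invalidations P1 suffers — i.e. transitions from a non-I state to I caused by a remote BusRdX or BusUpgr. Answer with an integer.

[1] P0: store L0 := 51 | P0:M(51), P1:I, P2:I | bus: BusRdX
[2] P0: load  L0 | P0:M(51), P1:I, P2:I | bus: none
[3] P1: store L1 := 35 | P0:I, P1:M(35), P2:I | bus: BusRdX
[4] P0: load  L0 | P0:M(51), P1:I, P2:I | bus: none
[5] P2: load  L0 | P0:S(51), P1:I, P2:S(51) | bus: BusRd,Flush
[6] P2: store L0 := 16 | P0:I, P1:I, P2:M(16) | bus: BusRdX
[7] P0: store L1 := 30 | P0:M(30), P1:I, P2:I | bus: BusRdX,Flush
[8] P0: store L0 := 54 | P0:M(54), P1:I, P2:I | bus: BusRdX,Flush
[9] P1: store L0 := 64 | P0:I, P1:M(64), P2:I | bus: BusRdX,Flush
[10] P2: load  L0 | P0:I, P1:S(64), P2:S(64) | bus: BusRd,Flush
[11] P2: load  L2 | P0:I, P1:I, P2:S(10) | bus: BusRd
[12] P1: store L0 := 30 | P0:I, P1:M(30), P2:I | bus: BusRdX
[13] P1: load  L0 | P0:I, P1:M(30), P2:I | bus: none
[14] P1: store L2 := 97 | P0:I, P1:M(97), P2:I | bus: BusRdX
[15] P2: store L1 := 44 | P0:I, P1:I, P2:M(44) | bus: BusRdX,Flush
[16] P1: load  L1 | P0:I, P1:S(44), P2:S(44) | bus: BusRd,Flush
[17] P2: load  L1 | P0:I, P1:S(44), P2:S(44) | bus: none
[18] P0: load  L0 | P0:S(30), P1:S(30), P2:I | bus: BusRd,Flush
[19] P1: store L1 := 41 | P0:I, P1:M(41), P2:I | bus: BusRdX
[20] P2: store L0 := 31 | P0:I, P1:I, P2:M(31) | bus: BusRdX
[21] P2: load  L2 | P0:I, P1:S(97), P2:S(97) | bus: BusRd,Flush
[22] P2: store L2 := 47 | P0:I, P1:I, P2:M(47) | bus: BusRdX
[23] P2: store L1 := 67 | P0:I, P1:I, P2:M(67) | bus: BusRdX,Flush
[24] P2: store L2 := 91 | P0:I, P1:I, P2:M(91) | bus: none

invalidations = 4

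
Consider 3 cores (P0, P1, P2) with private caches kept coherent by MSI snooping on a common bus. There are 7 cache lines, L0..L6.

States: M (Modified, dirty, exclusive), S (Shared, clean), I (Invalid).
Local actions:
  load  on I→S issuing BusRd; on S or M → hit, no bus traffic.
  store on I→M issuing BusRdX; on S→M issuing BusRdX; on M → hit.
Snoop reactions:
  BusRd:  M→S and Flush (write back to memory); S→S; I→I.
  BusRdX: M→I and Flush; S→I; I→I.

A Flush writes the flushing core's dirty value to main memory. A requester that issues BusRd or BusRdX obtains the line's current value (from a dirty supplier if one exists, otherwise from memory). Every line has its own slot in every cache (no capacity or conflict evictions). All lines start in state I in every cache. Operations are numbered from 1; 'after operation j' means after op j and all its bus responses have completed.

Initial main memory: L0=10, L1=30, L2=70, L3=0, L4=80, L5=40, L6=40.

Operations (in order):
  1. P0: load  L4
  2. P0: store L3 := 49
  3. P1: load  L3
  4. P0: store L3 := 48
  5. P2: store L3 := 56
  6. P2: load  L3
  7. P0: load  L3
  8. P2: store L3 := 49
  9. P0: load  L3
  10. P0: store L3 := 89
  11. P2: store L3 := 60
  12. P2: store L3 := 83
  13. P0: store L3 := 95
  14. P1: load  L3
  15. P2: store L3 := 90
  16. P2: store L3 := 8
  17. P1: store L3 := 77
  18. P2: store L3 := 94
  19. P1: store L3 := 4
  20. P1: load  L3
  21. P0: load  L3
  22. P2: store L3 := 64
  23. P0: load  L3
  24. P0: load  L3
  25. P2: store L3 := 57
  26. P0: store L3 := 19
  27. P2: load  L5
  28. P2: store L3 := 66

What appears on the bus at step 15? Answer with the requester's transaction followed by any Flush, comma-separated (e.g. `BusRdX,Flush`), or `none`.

[1] P0: load  L4 | P0:S(80), P1:I, P2:I | bus: BusRd
[2] P0: store L3 := 49 | P0:M(49), P1:I, P2:I | bus: BusRdX
[3] P1: load  L3 | P0:S(49), P1:S(49), P2:I | bus: BusRd,Flush
[4] P0: store L3 := 48 | P0:M(48), P1:I, P2:I | bus: BusRdX
[5] P2: store L3 := 56 | P0:I, P1:I, P2:M(56) | bus: BusRdX,Flush
[6] P2: load  L3 | P0:I, P1:I, P2:M(56) | bus: none
[7] P0: load  L3 | P0:S(56), P1:I, P2:S(56) | bus: BusRd,Flush
[8] P2: store L3 := 49 | P0:I, P1:I, P2:M(49) | bus: BusRdX
[9] P0: load  L3 | P0:S(49), P1:I, P2:S(49) | bus: BusRd,Flush
[10] P0: store L3 := 89 | P0:M(89), P1:I, P2:I | bus: BusRdX
[11] P2: store L3 := 60 | P0:I, P1:I, P2:M(60) | bus: BusRdX,Flush
[12] P2: store L3 := 83 | P0:I, P1:I, P2:M(83) | bus: none
[13] P0: store L3 := 95 | P0:M(95), P1:I, P2:I | bus: BusRdX,Flush
[14] P1: load  L3 | P0:S(95), P1:S(95), P2:I | bus: BusRd,Flush
[15] P2: store L3 := 90 | P0:I, P1:I, P2:M(90) | bus: BusRdX
[16] P2: store L3 := 8 | P0:I, P1:I, P2:M(8) | bus: none
[17] P1: store L3 := 77 | P0:I, P1:M(77), P2:I | bus: BusRdX,Flush
[18] P2: store L3 := 94 | P0:I, P1:I, P2:M(94) | bus: BusRdX,Flush
[19] P1: store L3 := 4 | P0:I, P1:M(4), P2:I | bus: BusRdX,Flush
[20] P1: load  L3 | P0:I, P1:M(4), P2:I | bus: none
[21] P0: load  L3 | P0:S(4), P1:S(4), P2:I | bus: BusRd,Flush
[22] P2: store L3 := 64 | P0:I, P1:I, P2:M(64) | bus: BusRdX
[23] P0: load  L3 | P0:S(64), P1:I, P2:S(64) | bus: BusRd,Flush
[24] P0: load  L3 | P0:S(64), P1:I, P2:S(64) | bus: none
[25] P2: store L3 := 57 | P0:I, P1:I, P2:M(57) | bus: BusRdX
[26] P0: store L3 := 19 | P0:M(19), P1:I, P2:I | bus: BusRdX,Flush
[27] P2: load  L5 | P0:I, P1:I, P2:S(40) | bus: BusRd
[28] P2: store L3 := 66 | P0:I, P1:I, P2:M(66) | bus: BusRdX,Flush

bus = BusRdX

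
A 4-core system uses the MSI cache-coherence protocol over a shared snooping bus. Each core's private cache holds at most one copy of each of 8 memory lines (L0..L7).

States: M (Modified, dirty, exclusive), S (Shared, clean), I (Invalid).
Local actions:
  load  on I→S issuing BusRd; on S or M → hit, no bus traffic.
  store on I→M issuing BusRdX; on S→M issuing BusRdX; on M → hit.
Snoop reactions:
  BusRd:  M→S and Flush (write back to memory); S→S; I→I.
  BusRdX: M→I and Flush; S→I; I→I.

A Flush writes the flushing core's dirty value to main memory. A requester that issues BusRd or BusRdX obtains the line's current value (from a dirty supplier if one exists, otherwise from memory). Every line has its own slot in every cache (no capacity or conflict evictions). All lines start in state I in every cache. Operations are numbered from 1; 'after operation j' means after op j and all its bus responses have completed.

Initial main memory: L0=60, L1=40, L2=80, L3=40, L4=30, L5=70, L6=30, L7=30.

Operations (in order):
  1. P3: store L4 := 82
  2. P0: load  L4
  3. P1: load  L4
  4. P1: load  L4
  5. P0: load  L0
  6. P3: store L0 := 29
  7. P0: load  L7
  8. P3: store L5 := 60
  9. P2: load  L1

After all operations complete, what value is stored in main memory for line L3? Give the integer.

memory[L3] = 40

step 1: P3: store L4 := 82  ⟶  IIIM  (L4)  txn=BusRdX  M[L4]=30
step 2: P0: load  L4  ⟶  SIIS  (L4)  txn=BusRd+Flush  M[L4]=82
step 3: P1: load  L4  ⟶  SSIS  (L4)  txn=BusRd  M[L4]=82
step 4: P1: load  L4  ⟶  SSIS  (L4)  txn=∅  M[L4]=82
step 5: P0: load  L0  ⟶  SIII  (L0)  txn=BusRd  M[L0]=60
step 6: P3: store L0 := 29  ⟶  IIIM  (L0)  txn=BusRdX  M[L0]=60
step 7: P0: load  L7  ⟶  SIII  (L7)  txn=BusRd  M[L7]=30
step 8: P3: store L5 := 60  ⟶  IIIM  (L5)  txn=BusRdX  M[L5]=70
step 9: P2: load  L1  ⟶  IISI  (L1)  txn=BusRd  M[L1]=40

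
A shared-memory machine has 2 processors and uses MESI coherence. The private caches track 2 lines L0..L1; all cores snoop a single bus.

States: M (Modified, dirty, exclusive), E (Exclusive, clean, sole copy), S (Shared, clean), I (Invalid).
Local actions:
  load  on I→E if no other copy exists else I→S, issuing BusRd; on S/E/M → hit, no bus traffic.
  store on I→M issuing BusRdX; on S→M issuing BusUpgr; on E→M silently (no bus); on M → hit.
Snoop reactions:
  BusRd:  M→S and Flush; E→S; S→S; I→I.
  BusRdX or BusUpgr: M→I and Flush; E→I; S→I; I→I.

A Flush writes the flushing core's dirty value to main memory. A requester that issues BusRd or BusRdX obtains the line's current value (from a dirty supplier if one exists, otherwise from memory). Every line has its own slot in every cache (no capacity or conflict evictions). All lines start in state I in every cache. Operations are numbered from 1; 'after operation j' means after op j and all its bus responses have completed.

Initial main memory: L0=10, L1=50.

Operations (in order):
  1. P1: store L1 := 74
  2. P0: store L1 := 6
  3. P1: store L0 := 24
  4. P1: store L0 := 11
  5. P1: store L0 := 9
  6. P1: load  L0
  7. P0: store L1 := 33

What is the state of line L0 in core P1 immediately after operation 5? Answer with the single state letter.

1. P1: store L1 := 74  bus=[BusRdX]  L1: P0=I P1=M  mem[L1]=50
2. P0: store L1 := 6  bus=[BusRdX,Flush]  L1: P0=M P1=I  mem[L1]=74
3. P1: store L0 := 24  bus=[BusRdX]  L0: P0=I P1=M  mem[L0]=10
4. P1: store L0 := 11  bus=[-]  L0: P0=I P1=M  mem[L0]=10
5. P1: store L0 := 9  bus=[-]  L0: P0=I P1=M  mem[L0]=10
6. P1: load  L0  bus=[-]  L0: P0=I P1=M  mem[L0]=10
7. P0: store L1 := 33  bus=[-]  L1: P0=M P1=I  mem[L1]=74

state = M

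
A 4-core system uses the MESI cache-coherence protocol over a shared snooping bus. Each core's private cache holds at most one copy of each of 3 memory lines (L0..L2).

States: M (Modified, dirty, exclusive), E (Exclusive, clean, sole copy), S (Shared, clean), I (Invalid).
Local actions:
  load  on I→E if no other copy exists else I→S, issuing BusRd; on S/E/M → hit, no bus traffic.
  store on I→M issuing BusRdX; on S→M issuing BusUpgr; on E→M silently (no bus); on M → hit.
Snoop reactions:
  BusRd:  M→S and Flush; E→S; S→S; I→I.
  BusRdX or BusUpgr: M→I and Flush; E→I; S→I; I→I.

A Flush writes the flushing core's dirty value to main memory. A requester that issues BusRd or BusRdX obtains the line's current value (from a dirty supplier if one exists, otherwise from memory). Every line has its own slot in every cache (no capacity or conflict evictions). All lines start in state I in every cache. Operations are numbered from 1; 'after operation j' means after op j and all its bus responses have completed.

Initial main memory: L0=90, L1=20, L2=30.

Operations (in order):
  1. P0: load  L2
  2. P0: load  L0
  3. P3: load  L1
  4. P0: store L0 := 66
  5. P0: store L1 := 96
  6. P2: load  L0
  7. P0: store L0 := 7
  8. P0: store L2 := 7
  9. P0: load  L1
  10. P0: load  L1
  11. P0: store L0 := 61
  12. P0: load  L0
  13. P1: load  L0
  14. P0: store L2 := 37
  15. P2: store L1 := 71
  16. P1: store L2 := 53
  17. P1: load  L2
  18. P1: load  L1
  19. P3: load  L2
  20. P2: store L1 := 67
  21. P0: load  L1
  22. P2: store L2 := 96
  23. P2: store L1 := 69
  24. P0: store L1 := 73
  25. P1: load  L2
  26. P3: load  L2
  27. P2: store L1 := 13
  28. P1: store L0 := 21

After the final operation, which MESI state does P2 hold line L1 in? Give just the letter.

state = M

  op1 P0: load  L2 → E/I/I/I on L2; bus BusRd; mem=30
  op2 P0: load  L0 → E/I/I/I on L0; bus BusRd; mem=90
  op3 P3: load  L1 → I/I/I/E on L1; bus BusRd; mem=20
  op4 P0: store L0 := 66 → M/I/I/I on L0; bus (none); mem=90
  op5 P0: store L1 := 96 → M/I/I/I on L1; bus BusRdX; mem=20
  op6 P2: load  L0 → S/I/S/I on L0; bus BusRd Flush; mem=66
  op7 P0: store L0 := 7 → M/I/I/I on L0; bus BusUpgr; mem=66
  op8 P0: store L2 := 7 → M/I/I/I on L2; bus (none); mem=30
  op9 P0: load  L1 → M/I/I/I on L1; bus (none); mem=20
  op10 P0: load  L1 → M/I/I/I on L1; bus (none); mem=20
  op11 P0: store L0 := 61 → M/I/I/I on L0; bus (none); mem=66
  op12 P0: load  L0 → M/I/I/I on L0; bus (none); mem=66
  op13 P1: load  L0 → S/S/I/I on L0; bus BusRd Flush; mem=61
  op14 P0: store L2 := 37 → M/I/I/I on L2; bus (none); mem=30
  op15 P2: store L1 := 71 → I/I/M/I on L1; bus BusRdX Flush; mem=96
  op16 P1: store L2 := 53 → I/M/I/I on L2; bus BusRdX Flush; mem=37
  op17 P1: load  L2 → I/M/I/I on L2; bus (none); mem=37
  op18 P1: load  L1 → I/S/S/I on L1; bus BusRd Flush; mem=71
  op19 P3: load  L2 → I/S/I/S on L2; bus BusRd Flush; mem=53
  op20 P2: store L1 := 67 → I/I/M/I on L1; bus BusUpgr; mem=71
  op21 P0: load  L1 → S/I/S/I on L1; bus BusRd Flush; mem=67
  op22 P2: store L2 := 96 → I/I/M/I on L2; bus BusRdX; mem=53
  op23 P2: store L1 := 69 → I/I/M/I on L1; bus BusUpgr; mem=67
  op24 P0: store L1 := 73 → M/I/I/I on L1; bus BusRdX Flush; mem=69
  op25 P1: load  L2 → I/S/S/I on L2; bus BusRd Flush; mem=96
  op26 P3: load  L2 → I/S/S/S on L2; bus BusRd; mem=96
  op27 P2: store L1 := 13 → I/I/M/I on L1; bus BusRdX Flush; mem=73
  op28 P1: store L0 := 21 → I/M/I/I on L0; bus BusUpgr; mem=61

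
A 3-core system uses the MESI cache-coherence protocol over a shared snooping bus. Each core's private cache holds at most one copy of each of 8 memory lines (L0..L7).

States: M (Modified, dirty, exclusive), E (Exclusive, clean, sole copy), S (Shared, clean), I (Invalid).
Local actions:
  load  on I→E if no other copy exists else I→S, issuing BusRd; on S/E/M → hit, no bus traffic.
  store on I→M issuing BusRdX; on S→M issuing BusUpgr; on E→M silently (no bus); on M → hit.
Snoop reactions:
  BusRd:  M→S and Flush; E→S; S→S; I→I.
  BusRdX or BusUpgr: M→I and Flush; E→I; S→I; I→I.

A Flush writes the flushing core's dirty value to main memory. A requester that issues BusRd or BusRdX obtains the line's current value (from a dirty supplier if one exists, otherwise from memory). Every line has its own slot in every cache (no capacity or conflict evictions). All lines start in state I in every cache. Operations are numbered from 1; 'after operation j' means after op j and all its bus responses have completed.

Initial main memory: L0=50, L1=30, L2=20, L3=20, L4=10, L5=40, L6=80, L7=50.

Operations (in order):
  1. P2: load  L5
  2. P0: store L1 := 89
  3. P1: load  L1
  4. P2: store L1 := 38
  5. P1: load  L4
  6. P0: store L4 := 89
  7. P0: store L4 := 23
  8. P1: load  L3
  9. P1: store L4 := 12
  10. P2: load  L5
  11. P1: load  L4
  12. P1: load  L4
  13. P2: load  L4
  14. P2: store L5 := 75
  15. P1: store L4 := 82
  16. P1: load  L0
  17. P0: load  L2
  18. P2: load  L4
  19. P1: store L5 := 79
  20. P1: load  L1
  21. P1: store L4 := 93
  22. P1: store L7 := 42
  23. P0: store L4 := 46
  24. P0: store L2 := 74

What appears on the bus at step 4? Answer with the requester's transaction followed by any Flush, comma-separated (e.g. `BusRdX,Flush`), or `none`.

1. P2: load  L5  bus=[BusRd]  L5: P0=I P1=I P2=E  mem[L5]=40
2. P0: store L1 := 89  bus=[BusRdX]  L1: P0=M P1=I P2=I  mem[L1]=30
3. P1: load  L1  bus=[BusRd,Flush]  L1: P0=S P1=S P2=I  mem[L1]=89
4. P2: store L1 := 38  bus=[BusRdX]  L1: P0=I P1=I P2=M  mem[L1]=89
5. P1: load  L4  bus=[BusRd]  L4: P0=I P1=E P2=I  mem[L4]=10
6. P0: store L4 := 89  bus=[BusRdX]  L4: P0=M P1=I P2=I  mem[L4]=10
7. P0: store L4 := 23  bus=[-]  L4: P0=M P1=I P2=I  mem[L4]=10
8. P1: load  L3  bus=[BusRd]  L3: P0=I P1=E P2=I  mem[L3]=20
9. P1: store L4 := 12  bus=[BusRdX,Flush]  L4: P0=I P1=M P2=I  mem[L4]=23
10. P2: load  L5  bus=[-]  L5: P0=I P1=I P2=E  mem[L5]=40
11. P1: load  L4  bus=[-]  L4: P0=I P1=M P2=I  mem[L4]=23
12. P1: load  L4  bus=[-]  L4: P0=I P1=M P2=I  mem[L4]=23
13. P2: load  L4  bus=[BusRd,Flush]  L4: P0=I P1=S P2=S  mem[L4]=12
14. P2: store L5 := 75  bus=[-]  L5: P0=I P1=I P2=M  mem[L5]=40
15. P1: store L4 := 82  bus=[BusUpgr]  L4: P0=I P1=M P2=I  mem[L4]=12
16. P1: load  L0  bus=[BusRd]  L0: P0=I P1=E P2=I  mem[L0]=50
17. P0: load  L2  bus=[BusRd]  L2: P0=E P1=I P2=I  mem[L2]=20
18. P2: load  L4  bus=[BusRd,Flush]  L4: P0=I P1=S P2=S  mem[L4]=82
19. P1: store L5 := 79  bus=[BusRdX,Flush]  L5: P0=I P1=M P2=I  mem[L5]=75
20. P1: load  L1  bus=[BusRd,Flush]  L1: P0=I P1=S P2=S  mem[L1]=38
21. P1: store L4 := 93  bus=[BusUpgr]  L4: P0=I P1=M P2=I  mem[L4]=82
22. P1: store L7 := 42  bus=[BusRdX]  L7: P0=I P1=M P2=I  mem[L7]=50
23. P0: store L4 := 46  bus=[BusRdX,Flush]  L4: P0=M P1=I P2=I  mem[L4]=93
24. P0: store L2 := 74  bus=[-]  L2: P0=M P1=I P2=I  mem[L2]=20

bus = BusRdX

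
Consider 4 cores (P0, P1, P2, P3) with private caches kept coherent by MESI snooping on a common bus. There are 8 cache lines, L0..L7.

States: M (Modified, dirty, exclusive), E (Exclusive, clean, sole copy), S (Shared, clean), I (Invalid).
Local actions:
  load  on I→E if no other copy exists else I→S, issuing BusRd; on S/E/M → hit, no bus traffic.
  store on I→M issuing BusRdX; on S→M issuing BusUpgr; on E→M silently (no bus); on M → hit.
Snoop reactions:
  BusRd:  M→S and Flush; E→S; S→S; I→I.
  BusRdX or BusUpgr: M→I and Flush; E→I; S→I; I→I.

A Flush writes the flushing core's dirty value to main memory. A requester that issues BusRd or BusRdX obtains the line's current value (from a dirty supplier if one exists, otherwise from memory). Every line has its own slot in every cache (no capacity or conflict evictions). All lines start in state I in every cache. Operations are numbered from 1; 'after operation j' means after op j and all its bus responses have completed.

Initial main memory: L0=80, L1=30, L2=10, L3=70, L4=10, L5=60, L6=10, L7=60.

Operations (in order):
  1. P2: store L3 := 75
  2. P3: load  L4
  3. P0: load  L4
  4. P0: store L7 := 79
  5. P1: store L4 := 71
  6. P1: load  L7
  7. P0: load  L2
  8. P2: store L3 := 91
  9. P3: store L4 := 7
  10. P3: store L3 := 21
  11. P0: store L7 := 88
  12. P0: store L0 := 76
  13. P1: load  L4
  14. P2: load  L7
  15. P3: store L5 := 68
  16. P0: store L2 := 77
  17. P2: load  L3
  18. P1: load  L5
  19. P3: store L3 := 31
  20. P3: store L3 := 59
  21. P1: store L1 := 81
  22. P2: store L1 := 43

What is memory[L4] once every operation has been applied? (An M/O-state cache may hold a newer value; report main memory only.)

  op1 P2: store L3 := 75 → I/I/M/I on L3; bus BusRdX; mem=70
  op2 P3: load  L4 → I/I/I/E on L4; bus BusRd; mem=10
  op3 P0: load  L4 → S/I/I/S on L4; bus BusRd; mem=10
  op4 P0: store L7 := 79 → M/I/I/I on L7; bus BusRdX; mem=60
  op5 P1: store L4 := 71 → I/M/I/I on L4; bus BusRdX; mem=10
  op6 P1: load  L7 → S/S/I/I on L7; bus BusRd Flush; mem=79
  op7 P0: load  L2 → E/I/I/I on L2; bus BusRd; mem=10
  op8 P2: store L3 := 91 → I/I/M/I on L3; bus (none); mem=70
  op9 P3: store L4 := 7 → I/I/I/M on L4; bus BusRdX Flush; mem=71
  op10 P3: store L3 := 21 → I/I/I/M on L3; bus BusRdX Flush; mem=91
  op11 P0: store L7 := 88 → M/I/I/I on L7; bus BusUpgr; mem=79
  op12 P0: store L0 := 76 → M/I/I/I on L0; bus BusRdX; mem=80
  op13 P1: load  L4 → I/S/I/S on L4; bus BusRd Flush; mem=7
  op14 P2: load  L7 → S/I/S/I on L7; bus BusRd Flush; mem=88
  op15 P3: store L5 := 68 → I/I/I/M on L5; bus BusRdX; mem=60
  op16 P0: store L2 := 77 → M/I/I/I on L2; bus (none); mem=10
  op17 P2: load  L3 → I/I/S/S on L3; bus BusRd Flush; mem=21
  op18 P1: load  L5 → I/S/I/S on L5; bus BusRd Flush; mem=68
  op19 P3: store L3 := 31 → I/I/I/M on L3; bus BusUpgr; mem=21
  op20 P3: store L3 := 59 → I/I/I/M on L3; bus (none); mem=21
  op21 P1: store L1 := 81 → I/M/I/I on L1; bus BusRdX; mem=30
  op22 P2: store L1 := 43 → I/I/M/I on L1; bus BusRdX Flush; mem=81

memory[L4] = 7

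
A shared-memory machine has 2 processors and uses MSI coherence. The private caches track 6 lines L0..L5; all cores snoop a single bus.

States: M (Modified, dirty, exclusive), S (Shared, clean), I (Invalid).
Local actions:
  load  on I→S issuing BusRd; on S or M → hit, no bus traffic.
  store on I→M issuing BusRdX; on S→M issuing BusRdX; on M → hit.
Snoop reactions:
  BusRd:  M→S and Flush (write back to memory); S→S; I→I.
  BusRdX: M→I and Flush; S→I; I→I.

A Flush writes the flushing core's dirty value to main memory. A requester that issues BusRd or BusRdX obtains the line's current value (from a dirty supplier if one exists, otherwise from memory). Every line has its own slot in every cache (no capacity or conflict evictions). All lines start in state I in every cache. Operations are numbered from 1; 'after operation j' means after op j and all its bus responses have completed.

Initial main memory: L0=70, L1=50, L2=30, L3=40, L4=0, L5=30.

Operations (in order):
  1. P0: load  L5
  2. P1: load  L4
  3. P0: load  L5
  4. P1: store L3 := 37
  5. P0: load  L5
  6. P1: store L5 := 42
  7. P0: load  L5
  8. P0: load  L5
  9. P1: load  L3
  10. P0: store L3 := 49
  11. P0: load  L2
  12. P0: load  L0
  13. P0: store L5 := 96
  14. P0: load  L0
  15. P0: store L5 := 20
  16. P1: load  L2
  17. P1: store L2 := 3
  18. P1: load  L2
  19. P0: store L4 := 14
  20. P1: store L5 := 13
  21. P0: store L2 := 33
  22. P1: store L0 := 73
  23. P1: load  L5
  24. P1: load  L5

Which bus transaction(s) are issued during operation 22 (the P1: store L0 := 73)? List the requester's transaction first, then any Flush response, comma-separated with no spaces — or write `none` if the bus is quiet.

bus = BusRdX

  op1 P0: load  L5 → S/I on L5; bus BusRd; mem=30
  op2 P1: load  L4 → I/S on L4; bus BusRd; mem=0
  op3 P0: load  L5 → S/I on L5; bus (none); mem=30
  op4 P1: store L3 := 37 → I/M on L3; bus BusRdX; mem=40
  op5 P0: load  L5 → S/I on L5; bus (none); mem=30
  op6 P1: store L5 := 42 → I/M on L5; bus BusRdX; mem=30
  op7 P0: load  L5 → S/S on L5; bus BusRd Flush; mem=42
  op8 P0: load  L5 → S/S on L5; bus (none); mem=42
  op9 P1: load  L3 → I/M on L3; bus (none); mem=40
  op10 P0: store L3 := 49 → M/I on L3; bus BusRdX Flush; mem=37
  op11 P0: load  L2 → S/I on L2; bus BusRd; mem=30
  op12 P0: load  L0 → S/I on L0; bus BusRd; mem=70
  op13 P0: store L5 := 96 → M/I on L5; bus BusRdX; mem=42
  op14 P0: load  L0 → S/I on L0; bus (none); mem=70
  op15 P0: store L5 := 20 → M/I on L5; bus (none); mem=42
  op16 P1: load  L2 → S/S on L2; bus BusRd; mem=30
  op17 P1: store L2 := 3 → I/M on L2; bus BusRdX; mem=30
  op18 P1: load  L2 → I/M on L2; bus (none); mem=30
  op19 P0: store L4 := 14 → M/I on L4; bus BusRdX; mem=0
  op20 P1: store L5 := 13 → I/M on L5; bus BusRdX Flush; mem=20
  op21 P0: store L2 := 33 → M/I on L2; bus BusRdX Flush; mem=3
  op22 P1: store L0 := 73 → I/M on L0; bus BusRdX; mem=70
  op23 P1: load  L5 → I/M on L5; bus (none); mem=20
  op24 P1: load  L5 → I/M on L5; bus (none); mem=20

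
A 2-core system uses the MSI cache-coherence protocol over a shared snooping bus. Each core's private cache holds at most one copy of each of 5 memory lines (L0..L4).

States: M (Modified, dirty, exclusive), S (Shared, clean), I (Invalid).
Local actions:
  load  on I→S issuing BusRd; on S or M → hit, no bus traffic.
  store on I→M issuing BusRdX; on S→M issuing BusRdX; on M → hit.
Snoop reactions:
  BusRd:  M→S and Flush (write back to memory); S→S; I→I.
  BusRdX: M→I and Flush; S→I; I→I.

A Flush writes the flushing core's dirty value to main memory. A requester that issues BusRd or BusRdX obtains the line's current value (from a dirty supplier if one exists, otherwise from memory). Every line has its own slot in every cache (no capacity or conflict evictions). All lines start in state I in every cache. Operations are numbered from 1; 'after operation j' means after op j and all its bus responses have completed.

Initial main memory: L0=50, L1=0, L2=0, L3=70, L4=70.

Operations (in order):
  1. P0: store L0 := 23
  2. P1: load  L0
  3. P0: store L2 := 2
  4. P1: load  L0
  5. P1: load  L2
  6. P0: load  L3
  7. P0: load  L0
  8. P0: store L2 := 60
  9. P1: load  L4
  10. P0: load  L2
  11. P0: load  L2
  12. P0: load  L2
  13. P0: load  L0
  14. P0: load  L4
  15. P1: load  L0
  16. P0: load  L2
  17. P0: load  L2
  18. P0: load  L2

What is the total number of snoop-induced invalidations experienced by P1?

invalidations = 1

[1] P0: store L0 := 23 | P0:M(23), P1:I | bus: BusRdX
[2] P1: load  L0 | P0:S(23), P1:S(23) | bus: BusRd,Flush
[3] P0: store L2 := 2 | P0:M(2), P1:I | bus: BusRdX
[4] P1: load  L0 | P0:S(23), P1:S(23) | bus: none
[5] P1: load  L2 | P0:S(2), P1:S(2) | bus: BusRd,Flush
[6] P0: load  L3 | P0:S(70), P1:I | bus: BusRd
[7] P0: load  L0 | P0:S(23), P1:S(23) | bus: none
[8] P0: store L2 := 60 | P0:M(60), P1:I | bus: BusRdX
[9] P1: load  L4 | P0:I, P1:S(70) | bus: BusRd
[10] P0: load  L2 | P0:M(60), P1:I | bus: none
[11] P0: load  L2 | P0:M(60), P1:I | bus: none
[12] P0: load  L2 | P0:M(60), P1:I | bus: none
[13] P0: load  L0 | P0:S(23), P1:S(23) | bus: none
[14] P0: load  L4 | P0:S(70), P1:S(70) | bus: BusRd
[15] P1: load  L0 | P0:S(23), P1:S(23) | bus: none
[16] P0: load  L2 | P0:M(60), P1:I | bus: none
[17] P0: load  L2 | P0:M(60), P1:I | bus: none
[18] P0: load  L2 | P0:M(60), P1:I | bus: none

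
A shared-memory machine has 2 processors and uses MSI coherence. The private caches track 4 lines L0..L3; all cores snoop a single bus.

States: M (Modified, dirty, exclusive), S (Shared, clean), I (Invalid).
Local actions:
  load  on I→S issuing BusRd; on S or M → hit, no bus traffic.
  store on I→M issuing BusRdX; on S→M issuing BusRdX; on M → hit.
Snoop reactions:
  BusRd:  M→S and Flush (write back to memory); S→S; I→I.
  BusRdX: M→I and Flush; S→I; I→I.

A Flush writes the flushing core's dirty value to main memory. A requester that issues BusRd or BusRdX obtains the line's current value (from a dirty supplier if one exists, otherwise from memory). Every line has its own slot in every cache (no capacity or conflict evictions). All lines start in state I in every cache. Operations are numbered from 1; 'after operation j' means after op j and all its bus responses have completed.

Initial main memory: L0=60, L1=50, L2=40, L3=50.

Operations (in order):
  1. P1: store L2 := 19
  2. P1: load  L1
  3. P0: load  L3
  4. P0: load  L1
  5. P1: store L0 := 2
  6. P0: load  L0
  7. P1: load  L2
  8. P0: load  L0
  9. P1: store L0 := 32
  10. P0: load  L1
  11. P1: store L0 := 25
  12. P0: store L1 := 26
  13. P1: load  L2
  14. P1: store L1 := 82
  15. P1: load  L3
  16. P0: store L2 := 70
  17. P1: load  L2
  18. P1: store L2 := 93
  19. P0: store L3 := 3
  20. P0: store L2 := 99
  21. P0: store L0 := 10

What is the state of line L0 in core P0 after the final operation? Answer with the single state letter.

  op1 P1: store L2 := 19 → I/M on L2; bus BusRdX; mem=40
  op2 P1: load  L1 → I/S on L1; bus BusRd; mem=50
  op3 P0: load  L3 → S/I on L3; bus BusRd; mem=50
  op4 P0: load  L1 → S/S on L1; bus BusRd; mem=50
  op5 P1: store L0 := 2 → I/M on L0; bus BusRdX; mem=60
  op6 P0: load  L0 → S/S on L0; bus BusRd Flush; mem=2
  op7 P1: load  L2 → I/M on L2; bus (none); mem=40
  op8 P0: load  L0 → S/S on L0; bus (none); mem=2
  op9 P1: store L0 := 32 → I/M on L0; bus BusRdX; mem=2
  op10 P0: load  L1 → S/S on L1; bus (none); mem=50
  op11 P1: store L0 := 25 → I/M on L0; bus (none); mem=2
  op12 P0: store L1 := 26 → M/I on L1; bus BusRdX; mem=50
  op13 P1: load  L2 → I/M on L2; bus (none); mem=40
  op14 P1: store L1 := 82 → I/M on L1; bus BusRdX Flush; mem=26
  op15 P1: load  L3 → S/S on L3; bus BusRd; mem=50
  op16 P0: store L2 := 70 → M/I on L2; bus BusRdX Flush; mem=19
  op17 P1: load  L2 → S/S on L2; bus BusRd Flush; mem=70
  op18 P1: store L2 := 93 → I/M on L2; bus BusRdX; mem=70
  op19 P0: store L3 := 3 → M/I on L3; bus BusRdX; mem=50
  op20 P0: store L2 := 99 → M/I on L2; bus BusRdX Flush; mem=93
  op21 P0: store L0 := 10 → M/I on L0; bus BusRdX Flush; mem=25

state = M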